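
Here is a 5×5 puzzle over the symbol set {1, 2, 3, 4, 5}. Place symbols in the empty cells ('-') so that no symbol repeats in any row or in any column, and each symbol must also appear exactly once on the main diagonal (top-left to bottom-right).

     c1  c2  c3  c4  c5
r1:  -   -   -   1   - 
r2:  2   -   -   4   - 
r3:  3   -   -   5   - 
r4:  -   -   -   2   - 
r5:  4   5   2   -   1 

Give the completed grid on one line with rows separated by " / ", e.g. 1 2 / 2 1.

5 2 3 1 4 / 2 3 1 4 5 / 3 1 4 5 2 / 1 4 5 2 3 / 4 5 2 3 1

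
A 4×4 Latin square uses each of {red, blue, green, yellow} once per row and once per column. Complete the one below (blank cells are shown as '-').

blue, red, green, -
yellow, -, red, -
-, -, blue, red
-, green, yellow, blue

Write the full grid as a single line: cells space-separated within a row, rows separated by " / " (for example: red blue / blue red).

blue red green yellow / yellow blue red green / green yellow blue red / red green yellow blue

(r1,c4): row 1 has {red,blue,green}; column 4 has {red,blue}, so it must be yellow.
(r2,c2): row 2 has {red,yellow}; column 2 has {red,green}, so it must be blue.
(r2,c4): row 2 has {red,blue,yellow}; column 4 has {red,blue,yellow}, so it must be green.
(r3,c1): row 3 has {red,blue}; column 1 has {blue,yellow}, so it must be green.
(r3,c2): row 3 has {red,blue,green}; column 2 has {red,blue,green}, so it must be yellow.
(r4,c1): row 4 has {blue,green,yellow}; column 1 has {blue,green,yellow}, so it must be red.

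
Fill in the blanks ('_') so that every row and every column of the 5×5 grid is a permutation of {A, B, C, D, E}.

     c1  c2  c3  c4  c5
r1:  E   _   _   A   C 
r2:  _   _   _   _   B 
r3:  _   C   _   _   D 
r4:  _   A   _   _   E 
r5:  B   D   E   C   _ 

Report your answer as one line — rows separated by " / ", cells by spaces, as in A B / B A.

Cell (r1,c2): row 1 has {A,C,E}; column 2 has {A,C,D} → B.
Cell (r1,c3): row 1 has {A,B,C,E}; column 3 has {E} → D.
Cell (r2,c2): row 2 has {B}; column 2 has {A,B,C,D} → E.
Cell (r2,c4): row 2 has {B,E}; column 4 has {A,C} → D.
Cell (r3,c1): row 3 has {C,D}; column 1 has {B,E} → A.
Cell (r3,c3): row 3 has {A,C,D}; column 3 has {D,E} → B.
Cell (r3,c4): row 3 has {A,B,C,D}; column 4 has {A,C,D} → E.
Cell (r4,c3): row 4 has {A,E}; column 3 has {B,D,E} → C.
Cell (r4,c4): row 4 has {A,C,E}; column 4 has {A,C,D,E} → B.
Cell (r5,c5): row 5 has {B,C,D,E}; column 5 has {B,C,D,E} → A.
Cell (r2,c1): row 2 has {B,D,E}; column 1 has {A,B,E} → C.
Cell (r2,c3): row 2 has {B,C,D,E}; column 3 has {B,C,D,E} → A.
Cell (r4,c1): row 4 has {A,B,C,E}; column 1 has {A,B,C,E} → D.

E B D A C / C E A D B / A C B E D / D A C B E / B D E C A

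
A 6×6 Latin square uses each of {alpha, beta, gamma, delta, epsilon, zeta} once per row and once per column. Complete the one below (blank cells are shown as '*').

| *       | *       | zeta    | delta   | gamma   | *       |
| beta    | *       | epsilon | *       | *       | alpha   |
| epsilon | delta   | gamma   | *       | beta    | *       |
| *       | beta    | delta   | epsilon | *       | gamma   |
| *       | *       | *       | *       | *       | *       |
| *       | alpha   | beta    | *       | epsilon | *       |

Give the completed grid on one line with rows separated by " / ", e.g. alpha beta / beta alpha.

(r1,c1) = alpha
(r1,c2) = epsilon
(r1,c6) = beta
(r3,c6) = zeta
(r4,c1) = zeta
(r4,c5) = alpha
(r5,c3) = alpha
(r6,c6) = delta
(r3,c4) = alpha
(r5,c6) = epsilon
(r6,c1) = gamma
(r6,c4) = zeta
(r2,c4) = gamma
(r5,c1) = delta
(r5,c4) = beta
(r5,c5) = zeta
(r2,c2) = zeta
(r2,c5) = delta
(r5,c2) = gamma

alpha epsilon zeta delta gamma beta / beta zeta epsilon gamma delta alpha / epsilon delta gamma alpha beta zeta / zeta beta delta epsilon alpha gamma / delta gamma alpha beta zeta epsilon / gamma alpha beta zeta epsilon delta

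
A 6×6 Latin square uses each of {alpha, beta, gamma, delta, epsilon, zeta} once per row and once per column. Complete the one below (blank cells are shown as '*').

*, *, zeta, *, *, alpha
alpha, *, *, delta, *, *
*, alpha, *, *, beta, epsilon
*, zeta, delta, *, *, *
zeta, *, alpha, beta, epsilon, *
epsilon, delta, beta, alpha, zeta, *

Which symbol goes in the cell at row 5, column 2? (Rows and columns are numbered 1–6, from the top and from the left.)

gamma

row 2 has {alpha,delta}; column 5 has {beta,epsilon,zeta} — only gamma is left for (r2,c5).
row 3 has {alpha,beta,epsilon}; column 3 has {alpha,beta,delta,zeta} — only gamma is left for (r3,c3).
row 3 has {alpha,beta,gamma,epsilon}; column 4 has {alpha,beta,delta} — only zeta is left for (r3,c4).
row 4 has {delta,zeta}; column 5 has {beta,gamma,epsilon,zeta} — only alpha is left for (r4,c5).
row 5 has {alpha,beta,epsilon,zeta}; column 2 has {alpha,delta,zeta} — only gamma is left for (r5,c2).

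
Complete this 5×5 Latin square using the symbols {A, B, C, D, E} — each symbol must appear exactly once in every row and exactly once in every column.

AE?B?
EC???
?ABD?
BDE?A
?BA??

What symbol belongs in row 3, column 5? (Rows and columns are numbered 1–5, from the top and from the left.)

Cell (r2,c3): row 2 has {C,E}; column 3 has {A,B,E} → D.
Cell (r2,c4): row 2 has {C,D,E}; column 4 has {B,D} → A.
Cell (r2,c5): row 2 has {A,C,D,E}; column 5 has {A} → B.
Cell (r3,c1): row 3 has {A,B,D}; column 1 has {A,B,E} → C.
Cell (r3,c5): row 3 has {A,B,C,D}; column 5 has {A,B} → E.

E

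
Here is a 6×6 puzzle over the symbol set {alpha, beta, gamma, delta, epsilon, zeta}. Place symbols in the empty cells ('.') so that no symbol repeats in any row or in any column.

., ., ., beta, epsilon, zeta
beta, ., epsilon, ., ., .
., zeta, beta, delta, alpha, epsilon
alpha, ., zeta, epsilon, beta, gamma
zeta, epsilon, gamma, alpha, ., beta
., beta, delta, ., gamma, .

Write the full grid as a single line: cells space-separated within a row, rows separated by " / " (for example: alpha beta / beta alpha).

delta gamma alpha beta epsilon zeta / beta alpha epsilon gamma zeta delta / gamma zeta beta delta alpha epsilon / alpha delta zeta epsilon beta gamma / zeta epsilon gamma alpha delta beta / epsilon beta delta zeta gamma alpha

(r1,c3) = alpha
(r3,c1) = gamma
(r4,c2) = delta
(r5,c5) = delta
(r6,c1) = epsilon
(r6,c4) = zeta
(r6,c6) = alpha
(r1,c1) = delta
(r1,c2) = gamma
(r2,c2) = alpha
(r2,c4) = gamma
(r2,c5) = zeta
(r2,c6) = delta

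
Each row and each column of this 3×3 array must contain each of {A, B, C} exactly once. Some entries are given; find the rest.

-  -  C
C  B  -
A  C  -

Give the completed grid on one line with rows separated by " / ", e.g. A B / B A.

(r1,c1): row 1 has {C}; column 1 has {A,C}, so it must be B.
(r1,c2): row 1 has {B,C}; column 2 has {B,C}, so it must be A.
(r2,c3): row 2 has {B,C}; column 3 has {C}, so it must be A.
(r3,c3): row 3 has {A,C}; column 3 has {A,C}, so it must be B.

B A C / C B A / A C B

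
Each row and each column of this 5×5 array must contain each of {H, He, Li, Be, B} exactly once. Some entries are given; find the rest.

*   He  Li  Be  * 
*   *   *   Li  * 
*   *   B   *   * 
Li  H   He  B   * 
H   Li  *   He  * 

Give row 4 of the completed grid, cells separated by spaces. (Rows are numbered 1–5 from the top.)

(r1,c1) = B
(r1,c5) = H
(r3,c2) = Be
(r3,c4) = H
(r4,c5) = Be

Li H He B Be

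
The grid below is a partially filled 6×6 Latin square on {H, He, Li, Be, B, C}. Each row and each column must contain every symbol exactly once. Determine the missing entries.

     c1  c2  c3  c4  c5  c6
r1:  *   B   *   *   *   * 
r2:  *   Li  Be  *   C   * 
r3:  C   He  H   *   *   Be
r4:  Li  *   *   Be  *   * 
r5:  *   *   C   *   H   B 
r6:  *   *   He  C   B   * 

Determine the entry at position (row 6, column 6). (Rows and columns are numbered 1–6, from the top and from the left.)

Li

(r1,c3): row 1 has {B}; column 3 has {H,He,Be,C}, so it must be Li.
(r3,c5): row 3 has {H,He,Be,C}; column 5 has {H,B,C}, so it must be Li.
(r4,c3): row 4 has {Li,Be}; column 3 has {H,He,Li,Be,C}, so it must be B.
(r4,c5): row 4 has {Li,Be,B}; column 5 has {H,Li,B,C}, so it must be He.
(r5,c2): row 5 has {H,B,C}; column 2 has {He,Li,B}, so it must be Be.
(r6,c2): row 6 has {He,B,C}; column 2 has {He,Li,Be,B}, so it must be H.
(r6,c6): row 6 has {H,He,B,C}; column 6 has {Be,B}, so it must be Li.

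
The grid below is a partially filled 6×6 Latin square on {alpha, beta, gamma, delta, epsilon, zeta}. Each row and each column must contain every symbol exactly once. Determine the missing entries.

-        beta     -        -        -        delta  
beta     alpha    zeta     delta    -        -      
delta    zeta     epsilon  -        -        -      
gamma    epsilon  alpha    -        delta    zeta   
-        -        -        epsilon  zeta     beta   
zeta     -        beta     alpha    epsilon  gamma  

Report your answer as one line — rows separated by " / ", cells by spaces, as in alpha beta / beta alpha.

epsilon beta gamma zeta alpha delta / beta alpha zeta delta gamma epsilon / delta zeta epsilon gamma beta alpha / gamma epsilon alpha beta delta zeta / alpha gamma delta epsilon zeta beta / zeta delta beta alpha epsilon gamma

Cell (r1,c3): row 1 has {beta,delta}; column 3 has {alpha,beta,epsilon,zeta} → gamma.
Cell (r1,c4): row 1 has {beta,gamma,delta}; column 4 has {alpha,delta,epsilon} → zeta.
Cell (r1,c5): row 1 has {beta,gamma,delta,zeta}; column 5 has {delta,epsilon,zeta} → alpha.
Cell (r2,c5): row 2 has {alpha,beta,delta,zeta}; column 5 has {alpha,delta,epsilon,zeta} → gamma.
Cell (r2,c6): row 2 has {alpha,beta,gamma,delta,zeta}; column 6 has {beta,gamma,delta,zeta} → epsilon.
Cell (r3,c5): row 3 has {delta,epsilon,zeta}; column 5 has {alpha,gamma,delta,epsilon,zeta} → beta.
Cell (r3,c6): row 3 has {beta,delta,epsilon,zeta}; column 6 has {beta,gamma,delta,epsilon,zeta} → alpha.
Cell (r4,c4): row 4 has {alpha,gamma,delta,epsilon,zeta}; column 4 has {alpha,delta,epsilon,zeta} → beta.
Cell (r5,c1): row 5 has {beta,epsilon,zeta}; column 1 has {beta,gamma,delta,zeta} → alpha.
Cell (r5,c3): row 5 has {alpha,beta,epsilon,zeta}; column 3 has {alpha,beta,gamma,epsilon,zeta} → delta.
Cell (r6,c2): row 6 has {alpha,beta,gamma,epsilon,zeta}; column 2 has {alpha,beta,epsilon,zeta} → delta.
Cell (r1,c1): row 1 has {alpha,beta,gamma,delta,zeta}; column 1 has {alpha,beta,gamma,delta,zeta} → epsilon.
Cell (r3,c4): row 3 has {alpha,beta,delta,epsilon,zeta}; column 4 has {alpha,beta,delta,epsilon,zeta} → gamma.
Cell (r5,c2): row 5 has {alpha,beta,delta,epsilon,zeta}; column 2 has {alpha,beta,delta,epsilon,zeta} → gamma.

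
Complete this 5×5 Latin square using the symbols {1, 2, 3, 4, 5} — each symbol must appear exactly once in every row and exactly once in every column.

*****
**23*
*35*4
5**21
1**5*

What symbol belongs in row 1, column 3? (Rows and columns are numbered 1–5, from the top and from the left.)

1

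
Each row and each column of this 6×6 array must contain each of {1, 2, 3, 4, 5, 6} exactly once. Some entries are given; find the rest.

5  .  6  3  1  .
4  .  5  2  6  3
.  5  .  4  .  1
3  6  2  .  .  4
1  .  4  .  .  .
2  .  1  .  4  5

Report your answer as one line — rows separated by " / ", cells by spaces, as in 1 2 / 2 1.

5 4 6 3 1 2 / 4 1 5 2 6 3 / 6 5 3 4 2 1 / 3 6 2 1 5 4 / 1 2 4 5 3 6 / 2 3 1 6 4 5

(r1,c6) = 2
(r2,c2) = 1
(r3,c1) = 6
(r3,c3) = 3
(r3,c5) = 2
(r4,c5) = 5
(r5,c5) = 3
(r5,c6) = 6
(r6,c2) = 3
(r6,c4) = 6
(r1,c2) = 4
(r4,c4) = 1
(r5,c2) = 2
(r5,c4) = 5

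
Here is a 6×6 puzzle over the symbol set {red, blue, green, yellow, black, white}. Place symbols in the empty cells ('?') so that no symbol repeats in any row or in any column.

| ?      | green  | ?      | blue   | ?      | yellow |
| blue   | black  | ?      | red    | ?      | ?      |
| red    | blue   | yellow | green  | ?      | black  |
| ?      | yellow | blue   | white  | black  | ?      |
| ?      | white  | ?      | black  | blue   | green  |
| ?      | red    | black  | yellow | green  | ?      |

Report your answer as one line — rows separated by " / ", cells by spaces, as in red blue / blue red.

row 2 has {red,blue,black}; column 6 has {green,yellow,black} — only white is left for (r2,c6).
row 3 has {red,blue,green,yellow,black}; column 5 has {blue,green,black} — only white is left for (r3,c5).
row 4 has {blue,yellow,black,white}; column 1 has {red,blue} — only green is left for (r4,c1).
row 4 has {blue,green,yellow,black,white}; column 6 has {green,yellow,black,white} — only red is left for (r4,c6).
row 5 has {blue,green,black,white}; column 1 has {red,blue,green} — only yellow is left for (r5,c1).
row 5 has {blue,green,yellow,black,white}; column 3 has {blue,yellow,black} — only red is left for (r5,c3).
row 6 has {red,green,yellow,black}; column 1 has {red,blue,green,yellow} — only white is left for (r6,c1).
row 6 has {red,green,yellow,black,white}; column 6 has {red,green,yellow,black,white} — only blue is left for (r6,c6).
row 1 has {blue,green,yellow}; column 1 has {red,blue,green,yellow,white} — only black is left for (r1,c1).
row 1 has {blue,green,yellow,black}; column 3 has {red,blue,yellow,black} — only white is left for (r1,c3).
row 1 has {blue,green,yellow,black,white}; column 5 has {blue,green,black,white} — only red is left for (r1,c5).
row 2 has {red,blue,black,white}; column 3 has {red,blue,yellow,black,white} — only green is left for (r2,c3).
row 2 has {red,blue,green,black,white}; column 5 has {red,blue,green,black,white} — only yellow is left for (r2,c5).

black green white blue red yellow / blue black green red yellow white / red blue yellow green white black / green yellow blue white black red / yellow white red black blue green / white red black yellow green blue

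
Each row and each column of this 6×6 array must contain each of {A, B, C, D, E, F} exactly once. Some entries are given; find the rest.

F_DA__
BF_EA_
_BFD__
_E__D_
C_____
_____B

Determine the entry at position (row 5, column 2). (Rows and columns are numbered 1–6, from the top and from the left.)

D

(r1,c2) = C
(r1,c6) = E
(r2,c3) = C
(r2,c6) = D
(r4,c1) = A
(r4,c3) = B
(r1,c5) = B
(r3,c1) = E
(r3,c5) = C
(r3,c6) = A
(r5,c6) = F
(r6,c1) = D
(r6,c2) = A
(r6,c3) = E
(r6,c5) = F
(r4,c6) = C
(r5,c2) = D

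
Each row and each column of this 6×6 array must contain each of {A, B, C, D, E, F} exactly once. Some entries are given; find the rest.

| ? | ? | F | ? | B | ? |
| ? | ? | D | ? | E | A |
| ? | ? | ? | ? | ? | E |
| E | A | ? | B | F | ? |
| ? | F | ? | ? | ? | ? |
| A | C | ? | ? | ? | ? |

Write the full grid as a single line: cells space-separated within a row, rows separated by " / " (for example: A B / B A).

(r2,c2): row 2 has {A,D,E}; column 2 has {A,C,F}, so it must be B.
(r3,c2): row 3 has {E}; column 2 has {A,B,C,F}, so it must be D.
(r4,c3): row 4 has {A,B,E,F}; column 3 has {D,F}, so it must be C.
(r4,c6): row 4 has {A,B,C,E,F}; column 6 has {A,E}, so it must be D.
(r6,c5): row 6 has {A,C}; column 5 has {B,E,F}, so it must be D.
(r1,c2): row 1 has {B,F}; column 2 has {A,B,C,D,F}, so it must be E.
(r1,c6): row 1 has {B,E,F}; column 6 has {A,D,E}, so it must be C.
(r5,c6): row 5 has {F}; column 6 has {A,C,D,E}, so it must be B.
(r6,c6): row 6 has {A,C,D}; column 6 has {A,B,C,D,E}, so it must be F.
(r1,c1): row 1 has {B,C,E,F}; column 1 has {A,E}, so it must be D.
(r1,c4): row 1 has {B,C,D,E,F}; column 4 has {B}, so it must be A.
(r5,c1): row 5 has {B,F}; column 1 has {A,D,E}, so it must be C.
(r5,c5): row 5 has {B,C,F}; column 5 has {B,D,E,F}, so it must be A.
(r6,c4): row 6 has {A,C,D,F}; column 4 has {A,B}, so it must be E.
(r2,c1): row 2 has {A,B,D,E}; column 1 has {A,C,D,E}, so it must be F.
(r2,c4): row 2 has {A,B,D,E,F}; column 4 has {A,B,E}, so it must be C.
(r3,c1): row 3 has {D,E}; column 1 has {A,C,D,E,F}, so it must be B.
(r3,c3): row 3 has {B,D,E}; column 3 has {C,D,F}, so it must be A.
(r3,c4): row 3 has {A,B,D,E}; column 4 has {A,B,C,E}, so it must be F.
(r3,c5): row 3 has {A,B,D,E,F}; column 5 has {A,B,D,E,F}, so it must be C.
(r5,c3): row 5 has {A,B,C,F}; column 3 has {A,C,D,F}, so it must be E.
(r5,c4): row 5 has {A,B,C,E,F}; column 4 has {A,B,C,E,F}, so it must be D.
(r6,c3): row 6 has {A,C,D,E,F}; column 3 has {A,C,D,E,F}, so it must be B.

D E F A B C / F B D C E A / B D A F C E / E A C B F D / C F E D A B / A C B E D F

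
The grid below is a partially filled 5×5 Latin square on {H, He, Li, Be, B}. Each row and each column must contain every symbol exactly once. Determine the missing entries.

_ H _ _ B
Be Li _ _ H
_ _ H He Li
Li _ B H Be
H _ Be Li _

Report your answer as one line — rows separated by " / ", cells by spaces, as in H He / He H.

(r1,c1): row 1 has {H,B}; column 1 has {H,Li,Be}, so it must be He.
(r1,c3): row 1 has {H,He,B}; column 3 has {H,Be,B}, so it must be Li.
(r1,c4): row 1 has {H,He,Li,B}; column 4 has {H,He,Li}, so it must be Be.
(r2,c3): row 2 has {H,Li,Be}; column 3 has {H,Li,Be,B}, so it must be He.
(r2,c4): row 2 has {H,He,Li,Be}; column 4 has {H,He,Li,Be}, so it must be B.
(r3,c1): row 3 has {H,He,Li}; column 1 has {H,He,Li,Be}, so it must be B.
(r3,c2): row 3 has {H,He,Li,B}; column 2 has {H,Li}, so it must be Be.
(r4,c2): row 4 has {H,Li,Be,B}; column 2 has {H,Li,Be}, so it must be He.
(r5,c2): row 5 has {H,Li,Be}; column 2 has {H,He,Li,Be}, so it must be B.
(r5,c5): row 5 has {H,Li,Be,B}; column 5 has {H,Li,Be,B}, so it must be He.

He H Li Be B / Be Li He B H / B Be H He Li / Li He B H Be / H B Be Li He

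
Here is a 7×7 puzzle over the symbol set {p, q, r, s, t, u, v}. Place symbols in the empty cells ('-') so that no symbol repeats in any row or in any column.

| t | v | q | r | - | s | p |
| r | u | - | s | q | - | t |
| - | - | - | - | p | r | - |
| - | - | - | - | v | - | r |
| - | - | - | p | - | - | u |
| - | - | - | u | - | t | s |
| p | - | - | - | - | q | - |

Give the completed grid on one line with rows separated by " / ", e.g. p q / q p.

t v q r u s p / r u v s q p t / u t s v p r q / s p t q v u r / q s r p t v u / v q p u r t s / p r u t s q v

(r1,c5) = u
(r5,c6) = v
(r6,c5) = r
(r7,c7) = v
(r2,c6) = p
(r3,c7) = q
(r4,c6) = u
(r7,c4) = t
(r7,c5) = s
(r2,c3) = v
(r3,c4) = v
(r4,c4) = q
(r5,c5) = t
(r6,c3) = p
(r7,c2) = r
(r7,c3) = u
(r4,c1) = s
(r4,c3) = t
(r5,c1) = q
(r5,c2) = s
(r5,c3) = r
(r6,c1) = v
(r6,c2) = q
(r3,c1) = u
(r3,c2) = t
(r3,c3) = s
(r4,c2) = p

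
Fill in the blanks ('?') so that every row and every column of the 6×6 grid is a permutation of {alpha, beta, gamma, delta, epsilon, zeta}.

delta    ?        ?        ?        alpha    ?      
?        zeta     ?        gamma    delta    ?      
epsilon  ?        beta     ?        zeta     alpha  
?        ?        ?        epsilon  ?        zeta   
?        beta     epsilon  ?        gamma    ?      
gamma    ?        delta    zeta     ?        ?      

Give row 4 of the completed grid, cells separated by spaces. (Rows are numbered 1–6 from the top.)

(r1,c4) = beta
(r2,c3) = alpha
(r3,c4) = delta
(r4,c3) = gamma
(r4,c5) = beta
(r5,c4) = alpha
(r5,c6) = delta
(r6,c5) = epsilon
(r6,c6) = beta
(r1,c3) = zeta
(r2,c1) = beta
(r2,c6) = epsilon
(r3,c2) = gamma
(r4,c1) = alpha
(r4,c2) = delta

alpha delta gamma epsilon beta zeta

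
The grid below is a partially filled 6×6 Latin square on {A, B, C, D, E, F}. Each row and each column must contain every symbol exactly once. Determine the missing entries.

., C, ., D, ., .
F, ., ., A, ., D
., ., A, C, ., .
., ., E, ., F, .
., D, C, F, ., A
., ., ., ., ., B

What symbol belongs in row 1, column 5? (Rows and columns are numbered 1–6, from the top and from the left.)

B

(r2,c3) = B
(r4,c4) = B
(r4,c6) = C
(r6,c4) = E
(r1,c3) = F
(r1,c6) = E
(r2,c2) = E
(r2,c5) = C
(r3,c6) = F
(r4,c2) = A
(r6,c2) = F
(r6,c3) = D
(r6,c5) = A
(r1,c5) = B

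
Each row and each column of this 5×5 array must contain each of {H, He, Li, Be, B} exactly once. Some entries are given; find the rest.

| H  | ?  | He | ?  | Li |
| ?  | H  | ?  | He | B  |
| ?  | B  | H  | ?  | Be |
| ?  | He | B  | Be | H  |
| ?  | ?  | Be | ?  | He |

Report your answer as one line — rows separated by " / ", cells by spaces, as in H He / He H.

H Be He B Li / Be H Li He B / He B H Li Be / Li He B Be H / B Li Be H He

(r1,c2) = Be
(r1,c4) = B
(r2,c3) = Li
(r3,c4) = Li
(r4,c1) = Li
(r5,c1) = B
(r5,c2) = Li
(r5,c4) = H
(r2,c1) = Be
(r3,c1) = He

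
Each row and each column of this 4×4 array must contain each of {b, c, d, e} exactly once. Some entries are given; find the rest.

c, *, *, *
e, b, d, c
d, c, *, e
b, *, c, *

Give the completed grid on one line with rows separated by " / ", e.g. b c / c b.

row 3 has {c,d,e}; column 3 has {c,d} — only b is left for (r3,c3).
row 4 has {b,c}; column 4 has {c,e} — only d is left for (r4,c4).
row 1 has {c}; column 3 has {b,c,d} — only e is left for (r1,c3).
row 1 has {c,e}; column 4 has {c,d,e} — only b is left for (r1,c4).
row 4 has {b,c,d}; column 2 has {b,c} — only e is left for (r4,c2).
row 1 has {b,c,e}; column 2 has {b,c,e} — only d is left for (r1,c2).

c d e b / e b d c / d c b e / b e c d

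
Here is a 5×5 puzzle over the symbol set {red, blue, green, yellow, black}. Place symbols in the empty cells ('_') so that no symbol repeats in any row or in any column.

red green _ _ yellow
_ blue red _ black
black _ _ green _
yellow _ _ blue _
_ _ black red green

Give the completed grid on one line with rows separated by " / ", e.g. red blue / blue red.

red green blue black yellow / green blue red yellow black / black red yellow green blue / yellow black green blue red / blue yellow black red green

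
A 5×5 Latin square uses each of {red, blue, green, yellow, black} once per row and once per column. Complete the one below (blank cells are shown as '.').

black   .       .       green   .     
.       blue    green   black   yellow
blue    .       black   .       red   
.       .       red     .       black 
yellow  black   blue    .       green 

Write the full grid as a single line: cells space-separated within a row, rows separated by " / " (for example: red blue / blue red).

black red yellow green blue / red blue green black yellow / blue green black yellow red / green yellow red blue black / yellow black blue red green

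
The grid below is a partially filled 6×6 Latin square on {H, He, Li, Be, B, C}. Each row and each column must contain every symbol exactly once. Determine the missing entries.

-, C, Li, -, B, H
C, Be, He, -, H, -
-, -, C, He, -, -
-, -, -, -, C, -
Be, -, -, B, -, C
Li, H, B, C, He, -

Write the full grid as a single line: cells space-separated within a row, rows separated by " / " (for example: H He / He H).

He C Li Be B H / C Be He Li H B / H B C He Be Li / B Li Be H C He / Be He H B Li C / Li H B C He Be

(r1,c1) = He
(r1,c4) = Be
(r2,c4) = Li
(r2,c6) = B
(r4,c4) = H
(r5,c3) = H
(r5,c5) = Li
(r6,c6) = Be
(r3,c5) = Be
(r3,c6) = Li
(r4,c1) = B
(r4,c3) = Be
(r4,c6) = He
(r5,c2) = He
(r3,c1) = H
(r3,c2) = B
(r4,c2) = Li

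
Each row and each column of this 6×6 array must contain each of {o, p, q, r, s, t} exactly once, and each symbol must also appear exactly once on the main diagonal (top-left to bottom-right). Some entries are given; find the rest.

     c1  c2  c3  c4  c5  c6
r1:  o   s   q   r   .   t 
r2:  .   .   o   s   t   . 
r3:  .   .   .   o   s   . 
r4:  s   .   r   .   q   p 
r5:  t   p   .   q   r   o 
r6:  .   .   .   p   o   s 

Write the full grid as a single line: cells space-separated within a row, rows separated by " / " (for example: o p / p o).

o s q r p t / p q o s t r / r t p o s q / s o r t q p / t p s q r o / q r t p o s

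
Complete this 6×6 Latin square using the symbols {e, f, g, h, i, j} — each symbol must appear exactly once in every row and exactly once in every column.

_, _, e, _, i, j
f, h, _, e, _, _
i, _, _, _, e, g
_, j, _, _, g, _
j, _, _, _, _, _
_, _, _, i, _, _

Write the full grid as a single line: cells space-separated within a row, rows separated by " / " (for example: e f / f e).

h g e f i j / f h g e j i / i f h j e g / e j i h g f / j i f g h e / g e j i f h

row 2 has {e,f,h}; column 5 has {e,g,i} — only j is left for (r2,c5).
row 2 has {e,f,h,j}; column 6 has {g,j} — only i is left for (r2,c6).
row 3 has {e,g,i}; column 2 has {h,j} — only f is left for (r3,c2).
row 1 has {e,i,j}; column 2 has {f,h,j} — only g is left for (r1,c2).
row 2 has {e,f,h,i,j}; column 3 has {e} — only g is left for (r2,c3).
row 6 has {i}; column 2 has {f,g,h,j} — only e is left for (r6,c2).
row 1 has {e,g,i,j}; column 1 has {f,i,j} — only h is left for (r1,c1).
row 1 has {e,g,h,i,j}; column 4 has {e,i} — only f is left for (r1,c4).
row 4 has {g,j}; column 1 has {f,h,i,j} — only e is left for (r4,c1).
row 4 has {e,g,j}; column 4 has {e,f,i} — only h is left for (r4,c4).
row 4 has {e,g,h,j}; column 6 has {g,i,j} — only f is left for (r4,c6).
row 5 has {j}; column 2 has {e,f,g,h,j} — only i is left for (r5,c2).
row 5 has {i,j}; column 4 has {e,f,h,i} — only g is left for (r5,c4).
row 6 has {e,i}; column 1 has {e,f,h,i,j} — only g is left for (r6,c1).
row 6 has {e,g,i}; column 6 has {f,g,i,j} — only h is left for (r6,c6).
row 3 has {e,f,g,i}; column 4 has {e,f,g,h,i} — only j is left for (r3,c4).
row 4 has {e,f,g,h,j}; column 3 has {e,g} — only i is left for (r4,c3).
row 5 has {g,i,j}; column 6 has {f,g,h,i,j} — only e is left for (r5,c6).
row 6 has {e,g,h,i}; column 5 has {e,g,i,j} — only f is left for (r6,c5).
row 3 has {e,f,g,i,j}; column 3 has {e,g,i} — only h is left for (r3,c3).
row 5 has {e,g,i,j}; column 3 has {e,g,h,i} — only f is left for (r5,c3).
row 5 has {e,f,g,i,j}; column 5 has {e,f,g,i,j} — only h is left for (r5,c5).
row 6 has {e,f,g,h,i}; column 3 has {e,f,g,h,i} — only j is left for (r6,c3).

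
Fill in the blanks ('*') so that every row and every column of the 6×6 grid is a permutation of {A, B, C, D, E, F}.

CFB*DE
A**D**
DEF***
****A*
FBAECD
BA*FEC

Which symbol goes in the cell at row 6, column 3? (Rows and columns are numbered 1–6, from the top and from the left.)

At row 1, column 4: row 1 has {B,C,D,E,F}; column 4 has {D,E,F}; that leaves A.
At row 2, column 2: row 2 has {A,D}; column 2 has {A,B,E,F}; that leaves C.
At row 2, column 3: row 2 has {A,C,D}; column 3 has {A,B,F}; that leaves E.
At row 3, column 5: row 3 has {D,E,F}; column 5 has {A,C,D,E}; that leaves B.
At row 3, column 6: row 3 has {B,D,E,F}; column 6 has {C,D,E}; that leaves A.
At row 4, column 1: row 4 has {A}; column 1 has {A,B,C,D,F}; that leaves E.
At row 4, column 2: row 4 has {A,E}; column 2 has {A,B,C,E,F}; that leaves D.
At row 4, column 3: row 4 has {A,D,E}; column 3 has {A,B,E,F}; that leaves C.
At row 4, column 4: row 4 has {A,C,D,E}; column 4 has {A,D,E,F}; that leaves B.
At row 4, column 6: row 4 has {A,B,C,D,E}; column 6 has {A,C,D,E}; that leaves F.
At row 6, column 3: row 6 has {A,B,C,E,F}; column 3 has {A,B,C,E,F}; that leaves D.

D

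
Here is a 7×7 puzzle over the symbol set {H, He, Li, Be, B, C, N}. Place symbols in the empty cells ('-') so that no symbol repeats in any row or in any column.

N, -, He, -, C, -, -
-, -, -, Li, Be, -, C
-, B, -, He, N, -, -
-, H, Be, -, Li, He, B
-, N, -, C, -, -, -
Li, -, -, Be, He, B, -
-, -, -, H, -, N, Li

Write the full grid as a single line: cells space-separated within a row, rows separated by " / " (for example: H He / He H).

(r1,c4) = B
(r2,c2) = He
(r2,c6) = H
(r4,c1) = C
(r4,c4) = N
(r6,c2) = C
(r7,c2) = Be
(r7,c5) = B
(r1,c2) = Li
(r1,c6) = Be
(r1,c7) = H
(r2,c1) = B
(r2,c3) = N
(r3,c7) = Be
(r5,c5) = H
(r5,c6) = Li
(r5,c7) = He
(r6,c3) = H
(r6,c7) = N
(r7,c1) = He
(r7,c3) = C
(r3,c1) = H
(r3,c3) = Li
(r3,c6) = C
(r5,c1) = Be
(r5,c3) = B

N Li He B C Be H / B He N Li Be H C / H B Li He N C Be / C H Be N Li He B / Be N B C H Li He / Li C H Be He B N / He Be C H B N Li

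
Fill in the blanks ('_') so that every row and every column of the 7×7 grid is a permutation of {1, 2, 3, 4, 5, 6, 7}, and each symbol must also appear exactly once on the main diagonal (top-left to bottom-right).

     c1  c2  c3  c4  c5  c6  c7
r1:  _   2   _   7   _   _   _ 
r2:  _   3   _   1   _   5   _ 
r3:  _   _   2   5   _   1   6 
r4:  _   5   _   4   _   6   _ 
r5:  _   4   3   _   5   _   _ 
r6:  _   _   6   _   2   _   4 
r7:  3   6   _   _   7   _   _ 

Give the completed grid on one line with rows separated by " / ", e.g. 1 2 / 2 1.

6 2 1 7 4 3 5 / 7 3 4 1 6 5 2 / 4 7 2 5 3 1 6 / 2 5 7 4 1 6 3 / 1 4 3 6 5 2 7 / 5 1 6 3 2 7 4 / 3 6 5 2 7 4 1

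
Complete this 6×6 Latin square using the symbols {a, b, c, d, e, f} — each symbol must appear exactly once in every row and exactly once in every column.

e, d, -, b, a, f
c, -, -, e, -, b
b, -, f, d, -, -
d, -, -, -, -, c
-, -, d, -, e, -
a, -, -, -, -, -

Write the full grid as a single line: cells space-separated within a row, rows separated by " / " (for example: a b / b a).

e d c b a f / c f a e d b / b a f d c e / d e b a f c / f b d c e a / a c e f b d

At row 1, column 3: row 1 has {a,b,d,e,f}; column 3 has {d,f}; that leaves c.
At row 2, column 3: row 2 has {b,c,e}; column 3 has {c,d,f}; that leaves a.
At row 3, column 5: row 3 has {b,d,f}; column 5 has {a,e}; that leaves c.
At row 5, column 1: row 5 has {d,e}; column 1 has {a,b,c,d,e}; that leaves f.
At row 5, column 6: row 5 has {d,e,f}; column 6 has {b,c,f}; that leaves a.
At row 2, column 2: row 2 has {a,b,c,e}; column 2 has {d}; that leaves f.
At row 2, column 5: row 2 has {a,b,c,e,f}; column 5 has {a,c,e}; that leaves d.
At row 3, column 6: row 3 has {b,c,d,f}; column 6 has {a,b,c,f}; that leaves e.
At row 5, column 4: row 5 has {a,d,e,f}; column 4 has {b,d,e}; that leaves c.
At row 6, column 4: row 6 has {a}; column 4 has {b,c,d,e}; that leaves f.
At row 6, column 5: row 6 has {a,f}; column 5 has {a,c,d,e}; that leaves b.
At row 6, column 6: row 6 has {a,b,f}; column 6 has {a,b,c,e,f}; that leaves d.
At row 3, column 2: row 3 has {b,c,d,e,f}; column 2 has {d,f}; that leaves a.
At row 4, column 4: row 4 has {c,d}; column 4 has {b,c,d,e,f}; that leaves a.
At row 4, column 5: row 4 has {a,c,d}; column 5 has {a,b,c,d,e}; that leaves f.
At row 5, column 2: row 5 has {a,c,d,e,f}; column 2 has {a,d,f}; that leaves b.
At row 6, column 3: row 6 has {a,b,d,f}; column 3 has {a,c,d,f}; that leaves e.
At row 4, column 2: row 4 has {a,c,d,f}; column 2 has {a,b,d,f}; that leaves e.
At row 4, column 3: row 4 has {a,c,d,e,f}; column 3 has {a,c,d,e,f}; that leaves b.
At row 6, column 2: row 6 has {a,b,d,e,f}; column 2 has {a,b,d,e,f}; that leaves c.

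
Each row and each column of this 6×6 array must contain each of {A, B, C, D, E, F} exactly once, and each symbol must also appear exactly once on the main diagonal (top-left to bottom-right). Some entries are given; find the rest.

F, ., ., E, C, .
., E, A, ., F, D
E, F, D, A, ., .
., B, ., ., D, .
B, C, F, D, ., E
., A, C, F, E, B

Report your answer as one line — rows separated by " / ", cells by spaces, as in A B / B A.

F D B E C A / C E A B F D / E F D A B C / A B E C D F / B C F D A E / D A C F E B

(r1,c2) = D
(r1,c3) = B
(r1,c6) = A
(r2,c1) = C
(r2,c4) = B
(r3,c5) = B
(r3,c6) = C
(r4,c1) = A
(r4,c3) = E
(r4,c4) = C
(r4,c6) = F
(r5,c5) = A
(r6,c1) = D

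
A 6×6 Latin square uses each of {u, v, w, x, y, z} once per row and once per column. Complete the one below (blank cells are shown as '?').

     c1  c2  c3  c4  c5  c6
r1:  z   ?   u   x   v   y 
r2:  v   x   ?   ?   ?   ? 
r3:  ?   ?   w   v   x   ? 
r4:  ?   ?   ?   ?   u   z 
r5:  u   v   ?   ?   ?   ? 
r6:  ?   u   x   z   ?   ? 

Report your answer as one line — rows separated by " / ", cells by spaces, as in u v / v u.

z w u x v y / v x y u z w / y z w v x u / x y v w u z / u v z y w x / w u x z y v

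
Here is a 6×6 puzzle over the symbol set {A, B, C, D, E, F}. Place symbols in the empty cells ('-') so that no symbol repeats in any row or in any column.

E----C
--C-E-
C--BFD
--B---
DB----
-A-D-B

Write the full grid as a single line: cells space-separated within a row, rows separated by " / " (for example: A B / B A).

E F D A B C / B D C F E A / C E A B F D / A C B E D F / D B F C A E / F A E D C B

(r3,c2) = E
(r3,c3) = A
(r6,c1) = F
(r6,c3) = E
(r6,c5) = C
(r4,c1) = A
(r4,c5) = D
(r5,c3) = F
(r5,c5) = A
(r5,c6) = E
(r1,c3) = D
(r1,c5) = B
(r2,c1) = B
(r4,c6) = F
(r5,c4) = C
(r1,c2) = F
(r1,c4) = A
(r2,c2) = D
(r2,c4) = F
(r2,c6) = A
(r4,c2) = C
(r4,c4) = E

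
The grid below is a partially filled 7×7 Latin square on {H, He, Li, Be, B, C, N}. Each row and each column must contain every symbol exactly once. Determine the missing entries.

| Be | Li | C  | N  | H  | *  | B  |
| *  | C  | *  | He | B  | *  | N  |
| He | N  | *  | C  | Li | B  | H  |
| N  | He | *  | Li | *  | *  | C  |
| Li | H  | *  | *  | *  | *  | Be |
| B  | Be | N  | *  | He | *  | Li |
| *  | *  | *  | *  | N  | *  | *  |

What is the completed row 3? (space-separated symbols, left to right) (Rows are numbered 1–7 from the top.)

He N Be C Li B H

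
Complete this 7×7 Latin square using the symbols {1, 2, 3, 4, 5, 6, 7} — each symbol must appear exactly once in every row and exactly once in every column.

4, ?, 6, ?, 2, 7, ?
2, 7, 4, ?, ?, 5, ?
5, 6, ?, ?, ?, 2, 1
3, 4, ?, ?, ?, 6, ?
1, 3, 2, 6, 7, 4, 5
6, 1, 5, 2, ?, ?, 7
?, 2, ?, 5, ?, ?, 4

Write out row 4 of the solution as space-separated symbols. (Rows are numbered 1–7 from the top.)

3 4 1 7 5 6 2

row 1 has {2,4,6,7}; column 2 has {1,2,3,4,6,7} — only 5 is left for (r1,c2).
row 1 has {2,4,5,6,7}; column 7 has {1,4,5,7} — only 3 is left for (r1,c7).
row 2 has {2,4,5,7}; column 7 has {1,3,4,5,7} — only 6 is left for (r2,c7).
row 4 has {3,4,6}; column 7 has {1,3,4,5,6,7} — only 2 is left for (r4,c7).
row 6 has {1,2,5,6,7}; column 6 has {2,4,5,6,7} — only 3 is left for (r6,c6).
row 7 has {2,4,5}; column 1 has {1,2,3,4,5,6} — only 7 is left for (r7,c1).
row 7 has {2,4,5,7}; column 6 has {2,3,4,5,6,7} — only 1 is left for (r7,c6).
row 1 has {2,3,4,5,6,7}; column 4 has {2,5,6} — only 1 is left for (r1,c4).
row 2 has {2,4,5,6,7}; column 4 has {1,2,5,6} — only 3 is left for (r2,c4).
row 2 has {2,3,4,5,6,7}; column 5 has {2,7} — only 1 is left for (r2,c5).
row 4 has {2,3,4,6}; column 4 has {1,2,3,5,6} — only 7 is left for (r4,c4).
row 4 has {2,3,4,6,7}; column 5 has {1,2,7} — only 5 is left for (r4,c5).
row 6 has {1,2,3,5,6,7}; column 5 has {1,2,5,7} — only 4 is left for (r6,c5).
row 7 has {1,2,4,5,7}; column 3 has {2,4,5,6} — only 3 is left for (r7,c3).
row 7 has {1,2,3,4,5,7}; column 5 has {1,2,4,5,7} — only 6 is left for (r7,c5).
row 3 has {1,2,5,6}; column 3 has {2,3,4,5,6} — only 7 is left for (r3,c3).
row 3 has {1,2,5,6,7}; column 4 has {1,2,3,5,6,7} — only 4 is left for (r3,c4).
row 3 has {1,2,4,5,6,7}; column 5 has {1,2,4,5,6,7} — only 3 is left for (r3,c5).
row 4 has {2,3,4,5,6,7}; column 3 has {2,3,4,5,6,7} — only 1 is left for (r4,c3).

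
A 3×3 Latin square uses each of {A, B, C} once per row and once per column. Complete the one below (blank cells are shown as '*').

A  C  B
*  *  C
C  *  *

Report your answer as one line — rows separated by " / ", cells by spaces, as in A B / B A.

A C B / B A C / C B A

(r2,c1) = B
(r2,c2) = A
(r3,c2) = B
(r3,c3) = A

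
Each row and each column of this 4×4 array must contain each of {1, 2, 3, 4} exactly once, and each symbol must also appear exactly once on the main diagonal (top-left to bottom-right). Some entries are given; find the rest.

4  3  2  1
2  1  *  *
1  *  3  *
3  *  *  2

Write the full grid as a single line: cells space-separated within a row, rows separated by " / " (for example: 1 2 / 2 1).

4 3 2 1 / 2 1 4 3 / 1 2 3 4 / 3 4 1 2

(r2,c3) = 4
(r2,c4) = 3
(r3,c4) = 4
(r4,c2) = 4
(r4,c3) = 1
(r3,c2) = 2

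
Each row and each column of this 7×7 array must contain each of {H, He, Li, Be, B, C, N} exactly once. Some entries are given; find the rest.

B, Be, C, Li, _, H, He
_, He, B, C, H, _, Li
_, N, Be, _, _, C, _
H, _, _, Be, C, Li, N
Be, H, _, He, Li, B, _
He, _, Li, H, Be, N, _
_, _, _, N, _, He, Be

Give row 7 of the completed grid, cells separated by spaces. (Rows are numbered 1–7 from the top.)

C Li H N B He Be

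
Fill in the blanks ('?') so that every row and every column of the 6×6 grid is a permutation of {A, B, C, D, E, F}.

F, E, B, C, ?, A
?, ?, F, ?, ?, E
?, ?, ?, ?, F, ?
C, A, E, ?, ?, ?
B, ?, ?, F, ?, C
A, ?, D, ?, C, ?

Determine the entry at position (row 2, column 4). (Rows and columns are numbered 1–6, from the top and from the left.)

B

Cell (r1,c5): row 1 has {A,B,C,E,F}; column 5 has {C,F} → D.
Cell (r2,c1): row 2 has {E,F}; column 1 has {A,B,C,F} → D.
Cell (r3,c1): row 3 has {F}; column 1 has {A,B,C,D,F} → E.
Cell (r4,c5): row 4 has {A,C,E}; column 5 has {C,D,F} → B.
Cell (r5,c2): row 5 has {B,C,F}; column 2 has {A,E} → D.
Cell (r5,c3): row 5 has {B,C,D,F}; column 3 has {B,D,E,F} → A.
Cell (r5,c5): row 5 has {A,B,C,D,F}; column 5 has {B,C,D,F} → E.
Cell (r2,c5): row 2 has {D,E,F}; column 5 has {B,C,D,E,F} → A.
Cell (r3,c3): row 3 has {E,F}; column 3 has {A,B,D,E,F} → C.
Cell (r4,c4): row 4 has {A,B,C,E}; column 4 has {C,F} → D.
Cell (r4,c6): row 4 has {A,B,C,D,E}; column 6 has {A,C,E} → F.
Cell (r6,c6): row 6 has {A,C,D}; column 6 has {A,C,E,F} → B.
Cell (r2,c4): row 2 has {A,D,E,F}; column 4 has {C,D,F} → B.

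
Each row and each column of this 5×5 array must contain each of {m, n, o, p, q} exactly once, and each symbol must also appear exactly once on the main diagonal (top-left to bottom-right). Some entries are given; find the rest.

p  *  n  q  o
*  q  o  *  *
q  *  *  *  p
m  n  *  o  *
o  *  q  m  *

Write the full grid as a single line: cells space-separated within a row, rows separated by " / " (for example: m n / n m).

p m n q o / n q o p m / q o m n p / m n p o q / o p q m n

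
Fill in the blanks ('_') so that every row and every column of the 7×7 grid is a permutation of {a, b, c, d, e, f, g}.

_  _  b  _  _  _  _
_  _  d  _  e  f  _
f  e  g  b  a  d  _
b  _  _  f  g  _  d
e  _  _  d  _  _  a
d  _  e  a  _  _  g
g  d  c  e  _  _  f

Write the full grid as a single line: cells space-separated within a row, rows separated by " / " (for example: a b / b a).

Cell (r3,c7): row 3 has {a,b,d,e,f,g}; column 7 has {a,d,f,g} → c.
Cell (r4,c3): row 4 has {b,d,f,g}; column 3 has {b,c,d,e,g} → a.
Cell (r5,c3): row 5 has {a,d,e}; column 3 has {a,b,c,d,e,g} → f.
Cell (r7,c5): row 7 has {c,d,e,f,g}; column 5 has {a,e,g} → b.
Cell (r7,c6): row 7 has {b,c,d,e,f,g}; column 6 has {d,f} → a.
Cell (r1,c7): row 1 has {b}; column 7 has {a,c,d,f,g} → e.
Cell (r2,c7): row 2 has {d,e,f}; column 7 has {a,c,d,e,f,g} → b.
Cell (r4,c2): row 4 has {a,b,d,f,g}; column 2 has {d,e} → c.
Cell (r4,c6): row 4 has {a,b,c,d,f,g}; column 6 has {a,d,f} → e.
Cell (r5,c5): row 5 has {a,d,e,f}; column 5 has {a,b,e,g} → c.
Cell (r6,c5): row 6 has {a,d,e,g}; column 5 has {a,b,c,e,g} → f.
Cell (r1,c5): row 1 has {b,e}; column 5 has {a,b,c,e,f,g} → d.
Cell (r6,c2): row 6 has {a,d,e,f,g}; column 2 has {c,d,e} → b.
Cell (r6,c6): row 6 has {a,b,d,e,f,g}; column 6 has {a,d,e,f} → c.
Cell (r1,c6): row 1 has {b,d,e}; column 6 has {a,c,d,e,f} → g.
Cell (r5,c2): row 5 has {a,c,d,e,f}; column 2 has {b,c,d,e} → g.
Cell (r5,c6): row 5 has {a,c,d,e,f,g}; column 6 has {a,c,d,e,f,g} → b.
Cell (r1,c4): row 1 has {b,d,e,g}; column 4 has {a,b,d,e,f} → c.
Cell (r2,c2): row 2 has {b,d,e,f}; column 2 has {b,c,d,e,g} → a.
Cell (r2,c4): row 2 has {a,b,d,e,f}; column 4 has {a,b,c,d,e,f} → g.
Cell (r1,c1): row 1 has {b,c,d,e,g}; column 1 has {b,d,e,f,g} → a.
Cell (r1,c2): row 1 has {a,b,c,d,e,g}; column 2 has {a,b,c,d,e,g} → f.
Cell (r2,c1): row 2 has {a,b,d,e,f,g}; column 1 has {a,b,d,e,f,g} → c.

a f b c d g e / c a d g e f b / f e g b a d c / b c a f g e d / e g f d c b a / d b e a f c g / g d c e b a f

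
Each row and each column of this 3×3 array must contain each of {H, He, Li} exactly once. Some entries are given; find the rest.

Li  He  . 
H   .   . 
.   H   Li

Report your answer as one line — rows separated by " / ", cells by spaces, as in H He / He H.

Li He H / H Li He / He H Li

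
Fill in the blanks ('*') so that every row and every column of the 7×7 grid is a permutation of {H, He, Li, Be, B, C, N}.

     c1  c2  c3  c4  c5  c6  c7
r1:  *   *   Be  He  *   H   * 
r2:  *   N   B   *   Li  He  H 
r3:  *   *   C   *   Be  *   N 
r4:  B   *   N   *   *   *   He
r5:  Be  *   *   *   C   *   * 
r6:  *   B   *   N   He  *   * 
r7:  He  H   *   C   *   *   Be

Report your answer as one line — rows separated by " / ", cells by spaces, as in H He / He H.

N C Be He B H Li / C N B Be Li He H / H He C B Be Li N / B Be N Li H C He / Be Li He H C N B / Li B H N He Be C / He H Li C N B Be

(r2,c1) = C
(r2,c4) = Be
(r4,c5) = H
(r7,c3) = Li
(r4,c4) = Li
(r6,c3) = H
(r5,c3) = He
(r6,c1) = Li
(r6,c7) = C
(r1,c1) = N
(r1,c5) = B
(r1,c7) = Li
(r3,c1) = H
(r3,c4) = B
(r3,c6) = Li
(r5,c2) = Li
(r5,c4) = H
(r5,c7) = B
(r6,c6) = Be
(r7,c5) = N
(r7,c6) = B
(r1,c2) = C
(r3,c2) = He
(r4,c2) = Be
(r4,c6) = C
(r5,c6) = N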